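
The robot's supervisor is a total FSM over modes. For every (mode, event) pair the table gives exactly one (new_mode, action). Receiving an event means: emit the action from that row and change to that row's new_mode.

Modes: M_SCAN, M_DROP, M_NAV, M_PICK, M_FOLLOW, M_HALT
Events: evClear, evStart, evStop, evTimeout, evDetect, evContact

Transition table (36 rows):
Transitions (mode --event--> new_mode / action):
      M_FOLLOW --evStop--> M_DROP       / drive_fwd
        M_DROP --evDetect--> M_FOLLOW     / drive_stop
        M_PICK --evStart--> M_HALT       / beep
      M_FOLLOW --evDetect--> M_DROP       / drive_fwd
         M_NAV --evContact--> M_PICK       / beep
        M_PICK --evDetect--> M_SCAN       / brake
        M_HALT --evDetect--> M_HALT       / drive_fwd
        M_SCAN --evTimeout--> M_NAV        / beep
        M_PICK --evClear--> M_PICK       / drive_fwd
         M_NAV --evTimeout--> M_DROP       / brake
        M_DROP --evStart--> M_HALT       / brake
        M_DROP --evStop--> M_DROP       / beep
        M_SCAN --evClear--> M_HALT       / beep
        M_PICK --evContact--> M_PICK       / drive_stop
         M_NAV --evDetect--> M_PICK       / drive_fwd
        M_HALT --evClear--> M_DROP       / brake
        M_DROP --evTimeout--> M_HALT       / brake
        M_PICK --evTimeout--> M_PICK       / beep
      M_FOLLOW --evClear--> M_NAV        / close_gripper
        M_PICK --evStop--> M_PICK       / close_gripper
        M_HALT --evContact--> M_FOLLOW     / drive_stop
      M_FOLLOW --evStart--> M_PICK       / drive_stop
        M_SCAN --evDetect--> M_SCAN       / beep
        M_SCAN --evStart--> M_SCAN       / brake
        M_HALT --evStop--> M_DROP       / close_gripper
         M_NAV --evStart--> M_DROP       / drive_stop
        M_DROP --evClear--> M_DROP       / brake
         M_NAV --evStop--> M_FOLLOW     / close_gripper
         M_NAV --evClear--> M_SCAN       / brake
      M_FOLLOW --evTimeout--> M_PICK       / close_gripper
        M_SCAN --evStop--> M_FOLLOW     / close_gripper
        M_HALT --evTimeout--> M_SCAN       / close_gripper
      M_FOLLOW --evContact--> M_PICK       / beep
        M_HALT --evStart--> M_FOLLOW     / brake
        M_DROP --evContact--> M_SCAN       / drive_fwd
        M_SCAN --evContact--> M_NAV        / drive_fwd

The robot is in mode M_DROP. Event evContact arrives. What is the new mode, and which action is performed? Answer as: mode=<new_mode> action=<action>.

current mode = M_DROP; filter table to that mode:
  (M_DROP, evDetect) → (M_FOLLOW, drive_stop)
  (M_DROP, evStart) → (M_HALT, brake)
  (M_DROP, evStop) → (M_DROP, beep)
  (M_DROP, evTimeout) → (M_HALT, brake)
  (M_DROP, evClear) → (M_DROP, brake)
  (M_DROP, evContact) → (M_SCAN, drive_fwd)  ← event matches
event = evContact selects (M_SCAN, drive_fwd)

mode=M_SCAN action=drive_fwd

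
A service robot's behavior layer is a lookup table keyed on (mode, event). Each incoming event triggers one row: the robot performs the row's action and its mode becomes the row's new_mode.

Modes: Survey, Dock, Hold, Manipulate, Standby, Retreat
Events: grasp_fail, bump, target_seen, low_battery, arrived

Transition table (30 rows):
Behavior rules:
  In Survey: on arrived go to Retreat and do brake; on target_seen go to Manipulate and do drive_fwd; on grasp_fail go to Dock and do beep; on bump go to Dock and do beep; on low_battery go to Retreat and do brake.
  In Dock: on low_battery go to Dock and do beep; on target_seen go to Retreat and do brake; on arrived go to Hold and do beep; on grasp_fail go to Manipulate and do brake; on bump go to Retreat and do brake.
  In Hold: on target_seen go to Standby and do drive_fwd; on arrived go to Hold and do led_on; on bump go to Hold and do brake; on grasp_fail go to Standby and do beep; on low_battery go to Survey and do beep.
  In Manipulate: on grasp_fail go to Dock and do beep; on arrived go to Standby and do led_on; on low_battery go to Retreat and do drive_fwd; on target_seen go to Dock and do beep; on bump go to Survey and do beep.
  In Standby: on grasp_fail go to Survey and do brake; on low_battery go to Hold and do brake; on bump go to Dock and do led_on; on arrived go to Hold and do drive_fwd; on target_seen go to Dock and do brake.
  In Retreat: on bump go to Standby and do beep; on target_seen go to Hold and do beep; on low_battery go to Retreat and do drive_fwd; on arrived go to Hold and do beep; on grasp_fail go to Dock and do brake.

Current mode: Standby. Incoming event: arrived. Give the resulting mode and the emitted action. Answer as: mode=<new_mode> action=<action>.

mode=Hold action=drive_fwd

current mode = Standby; filter table to that mode:
  (Standby, grasp_fail) → (Survey, brake)
  (Standby, low_battery) → (Hold, brake)
  (Standby, bump) → (Dock, led_on)
  (Standby, arrived) → (Hold, drive_fwd)  ← event matches
  (Standby, target_seen) → (Dock, brake)
event = arrived selects (Hold, drive_fwd)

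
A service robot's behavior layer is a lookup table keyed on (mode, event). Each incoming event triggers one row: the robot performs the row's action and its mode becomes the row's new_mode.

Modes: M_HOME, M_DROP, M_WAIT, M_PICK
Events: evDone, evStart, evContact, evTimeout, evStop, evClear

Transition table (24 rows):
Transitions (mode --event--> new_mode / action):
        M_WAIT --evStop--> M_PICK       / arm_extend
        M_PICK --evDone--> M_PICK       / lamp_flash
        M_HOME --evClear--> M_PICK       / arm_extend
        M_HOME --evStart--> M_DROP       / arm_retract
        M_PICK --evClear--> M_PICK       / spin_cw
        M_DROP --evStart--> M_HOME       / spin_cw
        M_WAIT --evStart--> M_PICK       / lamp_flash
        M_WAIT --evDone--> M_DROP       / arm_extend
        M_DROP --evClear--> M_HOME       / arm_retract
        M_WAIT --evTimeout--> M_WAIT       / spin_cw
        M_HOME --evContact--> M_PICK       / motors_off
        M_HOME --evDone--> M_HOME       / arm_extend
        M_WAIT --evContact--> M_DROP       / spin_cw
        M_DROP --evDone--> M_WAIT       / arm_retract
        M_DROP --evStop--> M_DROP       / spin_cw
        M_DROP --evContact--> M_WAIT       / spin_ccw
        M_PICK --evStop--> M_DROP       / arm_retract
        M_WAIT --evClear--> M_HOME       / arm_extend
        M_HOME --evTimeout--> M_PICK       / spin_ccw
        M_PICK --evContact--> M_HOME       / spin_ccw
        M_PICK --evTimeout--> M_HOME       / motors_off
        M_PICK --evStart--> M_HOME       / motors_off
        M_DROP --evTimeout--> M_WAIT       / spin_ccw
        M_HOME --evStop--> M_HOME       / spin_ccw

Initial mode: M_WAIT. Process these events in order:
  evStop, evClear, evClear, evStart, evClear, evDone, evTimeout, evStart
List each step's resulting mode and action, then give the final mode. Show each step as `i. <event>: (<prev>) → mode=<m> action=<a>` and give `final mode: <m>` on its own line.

final mode: M_DROP

1. evStop: (M_WAIT) → mode=M_PICK action=arm_extend
2. evClear: (M_PICK) → mode=M_PICK action=spin_cw
3. evClear: (M_PICK) → mode=M_PICK action=spin_cw
4. evStart: (M_PICK) → mode=M_HOME action=motors_off
5. evClear: (M_HOME) → mode=M_PICK action=arm_extend
6. evDone: (M_PICK) → mode=M_PICK action=lamp_flash
7. evTimeout: (M_PICK) → mode=M_HOME action=motors_off
8. evStart: (M_HOME) → mode=M_DROP action=arm_retract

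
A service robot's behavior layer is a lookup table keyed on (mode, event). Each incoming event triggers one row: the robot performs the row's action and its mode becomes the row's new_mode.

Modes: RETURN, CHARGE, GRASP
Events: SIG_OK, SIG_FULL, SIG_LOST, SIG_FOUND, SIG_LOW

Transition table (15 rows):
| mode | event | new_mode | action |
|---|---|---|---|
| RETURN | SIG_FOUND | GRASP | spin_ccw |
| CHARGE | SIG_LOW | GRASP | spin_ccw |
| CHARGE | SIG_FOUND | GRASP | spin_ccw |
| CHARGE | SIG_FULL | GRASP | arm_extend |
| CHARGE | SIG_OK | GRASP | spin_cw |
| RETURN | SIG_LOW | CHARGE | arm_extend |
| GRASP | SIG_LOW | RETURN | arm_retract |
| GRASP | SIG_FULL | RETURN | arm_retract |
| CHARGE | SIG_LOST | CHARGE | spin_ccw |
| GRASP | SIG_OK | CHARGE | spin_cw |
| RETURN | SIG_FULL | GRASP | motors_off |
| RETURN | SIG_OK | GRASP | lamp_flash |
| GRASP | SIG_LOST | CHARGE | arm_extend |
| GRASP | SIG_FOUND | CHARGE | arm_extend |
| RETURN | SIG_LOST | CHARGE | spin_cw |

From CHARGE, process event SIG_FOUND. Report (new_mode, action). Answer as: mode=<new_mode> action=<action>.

mode=GRASP action=spin_ccw

current mode = CHARGE; filter table to that mode:
  (CHARGE, SIG_LOW) → (GRASP, spin_ccw)
  (CHARGE, SIG_FOUND) → (GRASP, spin_ccw)  ← event matches
  (CHARGE, SIG_FULL) → (GRASP, arm_extend)
  (CHARGE, SIG_OK) → (GRASP, spin_cw)
  (CHARGE, SIG_LOST) → (CHARGE, spin_ccw)
event = SIG_FOUND selects (GRASP, spin_ccw)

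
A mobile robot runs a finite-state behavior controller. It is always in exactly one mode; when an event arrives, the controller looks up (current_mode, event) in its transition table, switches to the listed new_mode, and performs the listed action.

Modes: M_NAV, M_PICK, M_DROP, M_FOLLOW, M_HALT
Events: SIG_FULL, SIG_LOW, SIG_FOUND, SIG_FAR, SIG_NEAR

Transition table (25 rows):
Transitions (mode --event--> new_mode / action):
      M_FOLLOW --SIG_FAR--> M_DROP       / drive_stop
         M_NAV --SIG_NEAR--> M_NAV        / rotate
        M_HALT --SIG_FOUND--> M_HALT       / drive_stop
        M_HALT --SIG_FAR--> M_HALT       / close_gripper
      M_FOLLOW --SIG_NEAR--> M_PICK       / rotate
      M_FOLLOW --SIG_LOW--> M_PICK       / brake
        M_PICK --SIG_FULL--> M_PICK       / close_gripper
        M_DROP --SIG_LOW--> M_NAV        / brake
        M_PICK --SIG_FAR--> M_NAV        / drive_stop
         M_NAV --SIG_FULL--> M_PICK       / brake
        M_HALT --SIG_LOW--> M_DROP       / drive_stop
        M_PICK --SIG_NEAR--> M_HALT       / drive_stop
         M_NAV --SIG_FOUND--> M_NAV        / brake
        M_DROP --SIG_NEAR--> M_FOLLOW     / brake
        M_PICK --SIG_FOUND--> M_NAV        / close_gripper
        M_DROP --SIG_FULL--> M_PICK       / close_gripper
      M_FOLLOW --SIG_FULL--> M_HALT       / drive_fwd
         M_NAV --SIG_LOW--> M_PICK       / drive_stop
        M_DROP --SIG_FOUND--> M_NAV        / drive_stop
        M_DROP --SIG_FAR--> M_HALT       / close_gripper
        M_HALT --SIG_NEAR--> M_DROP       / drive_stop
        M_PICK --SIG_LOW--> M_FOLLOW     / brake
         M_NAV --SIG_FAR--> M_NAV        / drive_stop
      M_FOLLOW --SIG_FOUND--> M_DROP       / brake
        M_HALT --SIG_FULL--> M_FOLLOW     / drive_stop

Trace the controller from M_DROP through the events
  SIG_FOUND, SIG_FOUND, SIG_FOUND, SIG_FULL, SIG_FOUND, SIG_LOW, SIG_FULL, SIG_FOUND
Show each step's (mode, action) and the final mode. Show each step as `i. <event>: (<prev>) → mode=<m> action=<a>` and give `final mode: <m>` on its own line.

final mode: M_NAV

1. SIG_FOUND: (M_DROP) → mode=M_NAV action=drive_stop
2. SIG_FOUND: (M_NAV) → mode=M_NAV action=brake
3. SIG_FOUND: (M_NAV) → mode=M_NAV action=brake
4. SIG_FULL: (M_NAV) → mode=M_PICK action=brake
5. SIG_FOUND: (M_PICK) → mode=M_NAV action=close_gripper
6. SIG_LOW: (M_NAV) → mode=M_PICK action=drive_stop
7. SIG_FULL: (M_PICK) → mode=M_PICK action=close_gripper
8. SIG_FOUND: (M_PICK) → mode=M_NAV action=close_gripper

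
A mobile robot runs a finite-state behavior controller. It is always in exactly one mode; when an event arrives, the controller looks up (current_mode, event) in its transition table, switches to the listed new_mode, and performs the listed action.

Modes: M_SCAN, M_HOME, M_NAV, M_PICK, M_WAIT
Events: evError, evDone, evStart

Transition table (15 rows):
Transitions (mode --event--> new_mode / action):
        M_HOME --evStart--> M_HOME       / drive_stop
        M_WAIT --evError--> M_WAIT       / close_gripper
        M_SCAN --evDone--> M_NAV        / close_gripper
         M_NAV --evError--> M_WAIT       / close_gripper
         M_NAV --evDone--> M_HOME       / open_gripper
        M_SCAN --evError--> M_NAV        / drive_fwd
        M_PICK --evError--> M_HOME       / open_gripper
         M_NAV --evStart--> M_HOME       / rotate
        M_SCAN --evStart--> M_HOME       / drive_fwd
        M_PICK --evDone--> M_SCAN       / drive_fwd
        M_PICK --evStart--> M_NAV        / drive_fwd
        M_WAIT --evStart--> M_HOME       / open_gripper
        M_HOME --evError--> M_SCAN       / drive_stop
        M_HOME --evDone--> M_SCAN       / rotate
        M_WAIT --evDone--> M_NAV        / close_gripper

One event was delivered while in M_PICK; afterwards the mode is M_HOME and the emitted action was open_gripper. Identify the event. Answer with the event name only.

try evError: (M_PICK, evError) → (M_HOME, open_gripper)  ← matches
try evDone: (M_PICK, evDone) → (M_SCAN, drive_fwd)
try evStart: (M_PICK, evStart) → (M_NAV, drive_fwd)

evError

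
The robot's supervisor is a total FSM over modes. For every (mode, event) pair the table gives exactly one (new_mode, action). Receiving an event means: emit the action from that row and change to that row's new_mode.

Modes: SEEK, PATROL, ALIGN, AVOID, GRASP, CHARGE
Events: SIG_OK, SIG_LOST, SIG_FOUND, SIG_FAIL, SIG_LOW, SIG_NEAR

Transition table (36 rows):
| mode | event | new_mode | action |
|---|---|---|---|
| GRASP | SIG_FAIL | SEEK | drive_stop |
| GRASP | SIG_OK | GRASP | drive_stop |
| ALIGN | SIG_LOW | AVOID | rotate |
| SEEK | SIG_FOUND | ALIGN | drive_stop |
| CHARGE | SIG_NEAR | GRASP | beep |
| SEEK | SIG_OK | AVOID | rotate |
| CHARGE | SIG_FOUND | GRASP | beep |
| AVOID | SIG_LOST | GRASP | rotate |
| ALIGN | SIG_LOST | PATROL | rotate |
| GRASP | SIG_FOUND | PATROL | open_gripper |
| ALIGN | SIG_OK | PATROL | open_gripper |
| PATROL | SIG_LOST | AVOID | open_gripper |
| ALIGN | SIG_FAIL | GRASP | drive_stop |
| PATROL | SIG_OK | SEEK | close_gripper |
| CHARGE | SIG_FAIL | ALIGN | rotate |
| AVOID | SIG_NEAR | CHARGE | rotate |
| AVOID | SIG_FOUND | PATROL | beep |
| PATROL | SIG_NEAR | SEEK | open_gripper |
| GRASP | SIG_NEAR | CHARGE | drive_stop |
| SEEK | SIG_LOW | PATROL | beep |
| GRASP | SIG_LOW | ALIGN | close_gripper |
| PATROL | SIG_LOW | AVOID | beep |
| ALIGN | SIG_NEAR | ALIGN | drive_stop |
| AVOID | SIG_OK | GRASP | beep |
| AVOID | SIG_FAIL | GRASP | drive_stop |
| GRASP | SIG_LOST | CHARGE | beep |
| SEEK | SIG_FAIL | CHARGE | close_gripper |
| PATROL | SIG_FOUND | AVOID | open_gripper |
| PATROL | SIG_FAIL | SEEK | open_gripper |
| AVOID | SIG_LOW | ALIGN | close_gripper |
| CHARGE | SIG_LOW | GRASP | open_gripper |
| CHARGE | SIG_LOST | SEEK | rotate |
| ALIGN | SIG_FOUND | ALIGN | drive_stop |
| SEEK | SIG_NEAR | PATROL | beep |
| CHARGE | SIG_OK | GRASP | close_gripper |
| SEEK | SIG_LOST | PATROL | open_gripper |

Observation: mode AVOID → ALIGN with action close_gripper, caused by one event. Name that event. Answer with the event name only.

SIG_LOW

try SIG_OK: (AVOID, SIG_OK) → (GRASP, beep)
try SIG_LOST: (AVOID, SIG_LOST) → (GRASP, rotate)
try SIG_FOUND: (AVOID, SIG_FOUND) → (PATROL, beep)
try SIG_FAIL: (AVOID, SIG_FAIL) → (GRASP, drive_stop)
try SIG_LOW: (AVOID, SIG_LOW) → (ALIGN, close_gripper)  ← matches
try SIG_NEAR: (AVOID, SIG_NEAR) → (CHARGE, rotate)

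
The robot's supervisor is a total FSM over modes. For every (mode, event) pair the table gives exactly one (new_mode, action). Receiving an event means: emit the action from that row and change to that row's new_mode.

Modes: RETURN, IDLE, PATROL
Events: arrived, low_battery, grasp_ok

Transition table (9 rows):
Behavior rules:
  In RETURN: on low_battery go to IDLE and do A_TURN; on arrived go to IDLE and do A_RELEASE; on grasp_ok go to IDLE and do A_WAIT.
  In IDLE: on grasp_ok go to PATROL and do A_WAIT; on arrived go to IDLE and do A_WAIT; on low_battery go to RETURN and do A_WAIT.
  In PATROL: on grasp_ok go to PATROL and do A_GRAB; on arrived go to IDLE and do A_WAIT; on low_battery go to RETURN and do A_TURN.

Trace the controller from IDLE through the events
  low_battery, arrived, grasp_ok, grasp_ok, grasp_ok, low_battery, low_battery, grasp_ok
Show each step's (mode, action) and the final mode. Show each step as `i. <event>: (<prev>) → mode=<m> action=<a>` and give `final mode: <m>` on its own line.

1. low_battery: (IDLE) → mode=RETURN action=A_WAIT
2. arrived: (RETURN) → mode=IDLE action=A_RELEASE
3. grasp_ok: (IDLE) → mode=PATROL action=A_WAIT
4. grasp_ok: (PATROL) → mode=PATROL action=A_GRAB
5. grasp_ok: (PATROL) → mode=PATROL action=A_GRAB
6. low_battery: (PATROL) → mode=RETURN action=A_TURN
7. low_battery: (RETURN) → mode=IDLE action=A_TURN
8. grasp_ok: (IDLE) → mode=PATROL action=A_WAIT

final mode: PATROL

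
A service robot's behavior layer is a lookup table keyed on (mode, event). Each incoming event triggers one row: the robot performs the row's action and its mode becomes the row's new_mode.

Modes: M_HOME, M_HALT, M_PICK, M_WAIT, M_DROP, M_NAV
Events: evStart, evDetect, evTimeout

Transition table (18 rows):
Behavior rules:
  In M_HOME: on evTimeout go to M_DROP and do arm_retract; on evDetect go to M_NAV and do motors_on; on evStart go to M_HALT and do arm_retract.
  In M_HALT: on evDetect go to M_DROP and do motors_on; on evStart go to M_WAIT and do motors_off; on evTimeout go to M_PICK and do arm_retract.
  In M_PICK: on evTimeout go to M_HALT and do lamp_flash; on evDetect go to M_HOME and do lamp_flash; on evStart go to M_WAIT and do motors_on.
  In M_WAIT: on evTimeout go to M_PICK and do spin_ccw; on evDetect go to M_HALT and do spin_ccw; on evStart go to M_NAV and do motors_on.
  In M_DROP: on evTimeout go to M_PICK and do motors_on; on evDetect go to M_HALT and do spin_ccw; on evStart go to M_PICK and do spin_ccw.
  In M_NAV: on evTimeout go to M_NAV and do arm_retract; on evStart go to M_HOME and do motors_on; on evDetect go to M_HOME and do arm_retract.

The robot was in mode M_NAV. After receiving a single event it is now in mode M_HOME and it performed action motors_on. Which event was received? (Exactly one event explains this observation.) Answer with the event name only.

try evStart: (M_NAV, evStart) → (M_HOME, motors_on)  ← matches
try evDetect: (M_NAV, evDetect) → (M_HOME, arm_retract)
try evTimeout: (M_NAV, evTimeout) → (M_NAV, arm_retract)

evStart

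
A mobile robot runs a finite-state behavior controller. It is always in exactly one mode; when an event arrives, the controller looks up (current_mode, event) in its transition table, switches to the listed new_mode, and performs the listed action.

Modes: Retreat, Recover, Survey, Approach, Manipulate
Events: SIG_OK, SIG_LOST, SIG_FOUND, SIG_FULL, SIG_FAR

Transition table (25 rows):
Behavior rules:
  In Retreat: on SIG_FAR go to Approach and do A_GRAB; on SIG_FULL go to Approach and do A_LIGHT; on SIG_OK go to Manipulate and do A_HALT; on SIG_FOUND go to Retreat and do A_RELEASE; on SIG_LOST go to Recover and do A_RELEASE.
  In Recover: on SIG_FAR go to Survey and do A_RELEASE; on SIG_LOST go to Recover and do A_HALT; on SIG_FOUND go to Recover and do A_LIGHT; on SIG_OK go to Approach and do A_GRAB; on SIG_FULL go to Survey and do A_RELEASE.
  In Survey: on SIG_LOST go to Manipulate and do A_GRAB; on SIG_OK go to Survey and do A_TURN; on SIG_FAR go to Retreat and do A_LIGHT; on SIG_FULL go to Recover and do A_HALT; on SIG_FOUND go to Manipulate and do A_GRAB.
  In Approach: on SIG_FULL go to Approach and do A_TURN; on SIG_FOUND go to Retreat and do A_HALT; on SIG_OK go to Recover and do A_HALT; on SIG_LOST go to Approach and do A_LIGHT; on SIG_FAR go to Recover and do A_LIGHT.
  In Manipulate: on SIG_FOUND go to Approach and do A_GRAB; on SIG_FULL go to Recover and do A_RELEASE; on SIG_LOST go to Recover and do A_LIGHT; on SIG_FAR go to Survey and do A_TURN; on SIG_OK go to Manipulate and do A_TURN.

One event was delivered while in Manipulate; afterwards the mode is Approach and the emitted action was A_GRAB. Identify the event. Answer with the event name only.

SIG_FOUND

try SIG_OK: (Manipulate, SIG_OK) → (Manipulate, A_TURN)
try SIG_LOST: (Manipulate, SIG_LOST) → (Recover, A_LIGHT)
try SIG_FOUND: (Manipulate, SIG_FOUND) → (Approach, A_GRAB)  ← matches
try SIG_FULL: (Manipulate, SIG_FULL) → (Recover, A_RELEASE)
try SIG_FAR: (Manipulate, SIG_FAR) → (Survey, A_TURN)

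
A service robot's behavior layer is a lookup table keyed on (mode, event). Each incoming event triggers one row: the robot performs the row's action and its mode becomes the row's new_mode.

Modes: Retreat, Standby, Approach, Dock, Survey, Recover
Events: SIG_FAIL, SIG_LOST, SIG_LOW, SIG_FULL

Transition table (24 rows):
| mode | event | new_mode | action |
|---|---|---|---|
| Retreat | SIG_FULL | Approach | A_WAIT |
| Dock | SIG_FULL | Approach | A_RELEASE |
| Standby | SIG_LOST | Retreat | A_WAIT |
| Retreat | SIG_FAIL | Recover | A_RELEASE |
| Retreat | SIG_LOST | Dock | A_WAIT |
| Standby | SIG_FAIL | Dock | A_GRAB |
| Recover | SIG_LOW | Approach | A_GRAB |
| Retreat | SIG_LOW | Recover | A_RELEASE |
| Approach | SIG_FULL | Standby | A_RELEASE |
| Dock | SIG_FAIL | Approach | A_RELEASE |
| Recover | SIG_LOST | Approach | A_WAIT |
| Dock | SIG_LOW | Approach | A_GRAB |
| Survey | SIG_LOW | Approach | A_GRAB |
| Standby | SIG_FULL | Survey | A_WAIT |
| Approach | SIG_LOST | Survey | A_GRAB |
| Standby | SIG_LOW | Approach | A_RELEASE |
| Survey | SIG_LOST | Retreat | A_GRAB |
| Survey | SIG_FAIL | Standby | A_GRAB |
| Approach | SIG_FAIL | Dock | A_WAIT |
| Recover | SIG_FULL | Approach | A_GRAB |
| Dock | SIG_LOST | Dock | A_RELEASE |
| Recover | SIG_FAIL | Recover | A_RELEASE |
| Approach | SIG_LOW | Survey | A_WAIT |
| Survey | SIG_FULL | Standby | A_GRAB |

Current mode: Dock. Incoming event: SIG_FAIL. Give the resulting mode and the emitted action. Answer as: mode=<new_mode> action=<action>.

current mode = Dock; filter table to that mode:
  (Dock, SIG_FULL) → (Approach, A_RELEASE)
  (Dock, SIG_FAIL) → (Approach, A_RELEASE)  ← event matches
  (Dock, SIG_LOW) → (Approach, A_GRAB)
  (Dock, SIG_LOST) → (Dock, A_RELEASE)
event = SIG_FAIL selects (Approach, A_RELEASE)

mode=Approach action=A_RELEASE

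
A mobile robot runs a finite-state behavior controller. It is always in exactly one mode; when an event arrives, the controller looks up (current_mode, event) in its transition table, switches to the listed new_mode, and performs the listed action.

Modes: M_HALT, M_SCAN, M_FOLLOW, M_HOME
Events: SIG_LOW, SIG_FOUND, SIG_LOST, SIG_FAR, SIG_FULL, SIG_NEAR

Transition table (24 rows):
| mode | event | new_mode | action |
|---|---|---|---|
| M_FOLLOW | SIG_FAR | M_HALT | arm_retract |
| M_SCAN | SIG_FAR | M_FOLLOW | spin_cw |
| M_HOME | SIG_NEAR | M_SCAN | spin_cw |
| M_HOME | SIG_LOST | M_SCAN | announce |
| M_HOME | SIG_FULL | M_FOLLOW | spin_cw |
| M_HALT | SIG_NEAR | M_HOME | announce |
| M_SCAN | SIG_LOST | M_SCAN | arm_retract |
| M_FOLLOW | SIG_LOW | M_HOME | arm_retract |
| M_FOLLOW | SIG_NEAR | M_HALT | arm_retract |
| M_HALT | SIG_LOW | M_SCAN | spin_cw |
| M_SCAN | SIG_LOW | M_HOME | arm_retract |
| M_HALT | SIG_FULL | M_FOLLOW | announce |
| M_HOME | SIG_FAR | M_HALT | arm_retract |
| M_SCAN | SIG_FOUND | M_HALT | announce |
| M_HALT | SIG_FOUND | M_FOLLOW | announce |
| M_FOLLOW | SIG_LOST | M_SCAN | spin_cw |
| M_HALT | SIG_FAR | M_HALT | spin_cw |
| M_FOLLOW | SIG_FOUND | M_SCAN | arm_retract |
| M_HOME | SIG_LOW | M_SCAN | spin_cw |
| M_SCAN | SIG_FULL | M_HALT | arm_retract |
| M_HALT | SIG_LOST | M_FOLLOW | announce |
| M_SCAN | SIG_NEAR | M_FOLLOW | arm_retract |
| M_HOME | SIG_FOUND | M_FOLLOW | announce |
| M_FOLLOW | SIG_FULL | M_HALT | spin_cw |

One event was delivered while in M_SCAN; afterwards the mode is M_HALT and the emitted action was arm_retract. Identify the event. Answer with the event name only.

SIG_FULL

try SIG_LOW: (M_SCAN, SIG_LOW) → (M_HOME, arm_retract)
try SIG_FOUND: (M_SCAN, SIG_FOUND) → (M_HALT, announce)
try SIG_LOST: (M_SCAN, SIG_LOST) → (M_SCAN, arm_retract)
try SIG_FAR: (M_SCAN, SIG_FAR) → (M_FOLLOW, spin_cw)
try SIG_FULL: (M_SCAN, SIG_FULL) → (M_HALT, arm_retract)  ← matches
try SIG_NEAR: (M_SCAN, SIG_NEAR) → (M_FOLLOW, arm_retract)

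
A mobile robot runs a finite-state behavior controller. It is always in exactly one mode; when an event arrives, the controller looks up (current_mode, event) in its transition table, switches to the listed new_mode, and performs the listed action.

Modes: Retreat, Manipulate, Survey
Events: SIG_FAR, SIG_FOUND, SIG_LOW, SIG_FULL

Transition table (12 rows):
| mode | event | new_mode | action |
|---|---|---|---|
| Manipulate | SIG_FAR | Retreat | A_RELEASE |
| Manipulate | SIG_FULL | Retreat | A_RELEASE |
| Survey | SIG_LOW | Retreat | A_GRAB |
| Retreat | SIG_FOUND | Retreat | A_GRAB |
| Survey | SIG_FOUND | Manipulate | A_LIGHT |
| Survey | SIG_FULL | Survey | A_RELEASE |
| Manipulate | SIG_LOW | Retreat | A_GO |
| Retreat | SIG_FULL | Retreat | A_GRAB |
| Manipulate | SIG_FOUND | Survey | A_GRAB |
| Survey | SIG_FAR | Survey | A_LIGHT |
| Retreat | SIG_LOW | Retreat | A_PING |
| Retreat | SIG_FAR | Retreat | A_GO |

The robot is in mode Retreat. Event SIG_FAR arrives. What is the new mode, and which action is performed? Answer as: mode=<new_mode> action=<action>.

current mode = Retreat; filter table to that mode:
  (Retreat, SIG_FOUND) → (Retreat, A_GRAB)
  (Retreat, SIG_FULL) → (Retreat, A_GRAB)
  (Retreat, SIG_LOW) → (Retreat, A_PING)
  (Retreat, SIG_FAR) → (Retreat, A_GO)  ← event matches
event = SIG_FAR selects (Retreat, A_GO)

mode=Retreat action=A_GO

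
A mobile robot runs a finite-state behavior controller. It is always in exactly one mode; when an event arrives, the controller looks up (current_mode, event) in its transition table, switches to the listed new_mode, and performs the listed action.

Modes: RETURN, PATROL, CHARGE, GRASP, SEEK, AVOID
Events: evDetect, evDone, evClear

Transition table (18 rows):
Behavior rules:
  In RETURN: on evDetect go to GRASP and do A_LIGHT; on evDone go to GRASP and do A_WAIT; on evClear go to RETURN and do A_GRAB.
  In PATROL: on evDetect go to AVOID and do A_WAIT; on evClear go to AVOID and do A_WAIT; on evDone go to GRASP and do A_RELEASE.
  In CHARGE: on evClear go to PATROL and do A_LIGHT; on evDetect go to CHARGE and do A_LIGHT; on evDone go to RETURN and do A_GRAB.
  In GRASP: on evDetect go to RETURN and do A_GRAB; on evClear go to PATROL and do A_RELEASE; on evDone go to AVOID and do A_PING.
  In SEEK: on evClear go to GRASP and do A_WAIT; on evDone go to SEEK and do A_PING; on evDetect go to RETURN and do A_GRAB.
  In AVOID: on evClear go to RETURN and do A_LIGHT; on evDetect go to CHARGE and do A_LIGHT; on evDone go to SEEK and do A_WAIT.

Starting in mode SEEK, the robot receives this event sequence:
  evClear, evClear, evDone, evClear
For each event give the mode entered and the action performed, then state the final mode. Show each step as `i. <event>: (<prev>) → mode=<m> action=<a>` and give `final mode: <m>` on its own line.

final mode: PATROL

1. evClear: (SEEK) → mode=GRASP action=A_WAIT
2. evClear: (GRASP) → mode=PATROL action=A_RELEASE
3. evDone: (PATROL) → mode=GRASP action=A_RELEASE
4. evClear: (GRASP) → mode=PATROL action=A_RELEASE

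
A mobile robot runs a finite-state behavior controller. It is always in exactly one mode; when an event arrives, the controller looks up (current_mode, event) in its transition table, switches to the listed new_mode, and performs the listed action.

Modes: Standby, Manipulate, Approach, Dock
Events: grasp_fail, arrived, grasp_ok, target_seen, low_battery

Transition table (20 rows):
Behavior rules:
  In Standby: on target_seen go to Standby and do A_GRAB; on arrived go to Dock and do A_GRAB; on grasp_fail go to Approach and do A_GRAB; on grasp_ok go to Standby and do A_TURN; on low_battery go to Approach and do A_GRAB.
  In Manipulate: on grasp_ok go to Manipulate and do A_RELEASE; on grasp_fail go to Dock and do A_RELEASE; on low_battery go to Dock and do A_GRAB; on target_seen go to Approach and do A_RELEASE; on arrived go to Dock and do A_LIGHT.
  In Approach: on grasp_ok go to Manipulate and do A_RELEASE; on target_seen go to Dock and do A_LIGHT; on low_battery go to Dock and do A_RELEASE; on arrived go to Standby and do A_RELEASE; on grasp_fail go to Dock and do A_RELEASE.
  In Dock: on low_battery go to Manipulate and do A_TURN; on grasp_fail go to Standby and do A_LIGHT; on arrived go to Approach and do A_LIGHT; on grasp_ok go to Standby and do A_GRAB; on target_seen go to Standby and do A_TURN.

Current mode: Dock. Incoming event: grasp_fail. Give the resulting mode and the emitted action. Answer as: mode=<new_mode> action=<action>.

mode=Standby action=A_LIGHT

current mode = Dock; filter table to that mode:
  (Dock, low_battery) → (Manipulate, A_TURN)
  (Dock, grasp_fail) → (Standby, A_LIGHT)  ← event matches
  (Dock, arrived) → (Approach, A_LIGHT)
  (Dock, grasp_ok) → (Standby, A_GRAB)
  (Dock, target_seen) → (Standby, A_TURN)
event = grasp_fail selects (Standby, A_LIGHT)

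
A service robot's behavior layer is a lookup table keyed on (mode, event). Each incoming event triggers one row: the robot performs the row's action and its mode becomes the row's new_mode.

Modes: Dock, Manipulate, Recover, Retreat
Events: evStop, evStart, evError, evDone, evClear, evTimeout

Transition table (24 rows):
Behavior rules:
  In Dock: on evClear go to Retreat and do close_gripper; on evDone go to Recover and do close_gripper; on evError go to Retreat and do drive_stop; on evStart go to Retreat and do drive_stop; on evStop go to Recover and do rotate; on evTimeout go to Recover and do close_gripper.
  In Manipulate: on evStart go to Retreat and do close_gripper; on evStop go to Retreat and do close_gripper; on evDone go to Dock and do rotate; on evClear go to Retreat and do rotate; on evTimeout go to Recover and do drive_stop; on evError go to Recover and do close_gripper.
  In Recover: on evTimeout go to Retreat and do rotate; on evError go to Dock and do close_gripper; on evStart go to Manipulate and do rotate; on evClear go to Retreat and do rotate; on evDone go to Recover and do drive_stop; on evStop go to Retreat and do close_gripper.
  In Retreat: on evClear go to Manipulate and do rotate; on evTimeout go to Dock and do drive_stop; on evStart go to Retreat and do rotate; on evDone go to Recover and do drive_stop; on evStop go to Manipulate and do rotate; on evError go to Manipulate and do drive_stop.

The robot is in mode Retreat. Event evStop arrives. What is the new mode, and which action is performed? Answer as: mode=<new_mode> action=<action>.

mode=Manipulate action=rotate

current mode = Retreat; filter table to that mode:
  (Retreat, evClear) → (Manipulate, rotate)
  (Retreat, evTimeout) → (Dock, drive_stop)
  (Retreat, evStart) → (Retreat, rotate)
  (Retreat, evDone) → (Recover, drive_stop)
  (Retreat, evStop) → (Manipulate, rotate)  ← event matches
  (Retreat, evError) → (Manipulate, drive_stop)
event = evStop selects (Manipulate, rotate)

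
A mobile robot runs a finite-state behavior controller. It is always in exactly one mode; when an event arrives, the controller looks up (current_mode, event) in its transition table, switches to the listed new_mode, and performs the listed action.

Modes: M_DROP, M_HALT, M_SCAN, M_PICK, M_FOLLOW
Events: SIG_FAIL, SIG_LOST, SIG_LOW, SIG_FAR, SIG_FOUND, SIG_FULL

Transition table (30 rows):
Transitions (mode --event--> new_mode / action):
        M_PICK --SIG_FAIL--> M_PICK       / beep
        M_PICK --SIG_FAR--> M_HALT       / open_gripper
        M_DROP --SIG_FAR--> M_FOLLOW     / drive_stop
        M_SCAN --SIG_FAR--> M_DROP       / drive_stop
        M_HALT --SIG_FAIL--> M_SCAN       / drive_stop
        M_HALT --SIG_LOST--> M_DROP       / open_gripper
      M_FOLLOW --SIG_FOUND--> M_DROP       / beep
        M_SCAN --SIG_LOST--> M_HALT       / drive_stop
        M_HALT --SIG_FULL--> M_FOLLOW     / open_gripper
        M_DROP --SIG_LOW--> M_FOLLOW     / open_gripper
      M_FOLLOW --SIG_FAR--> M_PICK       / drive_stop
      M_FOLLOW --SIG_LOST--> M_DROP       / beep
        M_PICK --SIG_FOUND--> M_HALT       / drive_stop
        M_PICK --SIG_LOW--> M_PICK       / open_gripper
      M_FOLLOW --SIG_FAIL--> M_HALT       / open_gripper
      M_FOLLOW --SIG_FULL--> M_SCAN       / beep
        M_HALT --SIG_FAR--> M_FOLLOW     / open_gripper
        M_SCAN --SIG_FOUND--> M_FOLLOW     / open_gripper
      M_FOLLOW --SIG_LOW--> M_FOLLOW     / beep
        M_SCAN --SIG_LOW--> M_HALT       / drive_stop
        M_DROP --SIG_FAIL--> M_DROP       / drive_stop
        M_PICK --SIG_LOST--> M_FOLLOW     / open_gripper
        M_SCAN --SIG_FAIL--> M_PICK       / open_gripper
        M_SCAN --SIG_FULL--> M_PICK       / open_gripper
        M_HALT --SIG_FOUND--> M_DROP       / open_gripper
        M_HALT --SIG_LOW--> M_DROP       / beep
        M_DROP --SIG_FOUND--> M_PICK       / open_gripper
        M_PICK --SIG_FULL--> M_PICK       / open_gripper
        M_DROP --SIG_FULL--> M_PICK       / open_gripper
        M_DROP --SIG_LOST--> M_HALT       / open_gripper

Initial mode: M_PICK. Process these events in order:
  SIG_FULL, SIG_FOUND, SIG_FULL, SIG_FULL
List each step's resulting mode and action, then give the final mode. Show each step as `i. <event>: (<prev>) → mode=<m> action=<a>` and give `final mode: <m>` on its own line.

1. SIG_FULL: (M_PICK) → mode=M_PICK action=open_gripper
2. SIG_FOUND: (M_PICK) → mode=M_HALT action=drive_stop
3. SIG_FULL: (M_HALT) → mode=M_FOLLOW action=open_gripper
4. SIG_FULL: (M_FOLLOW) → mode=M_SCAN action=beep

final mode: M_SCAN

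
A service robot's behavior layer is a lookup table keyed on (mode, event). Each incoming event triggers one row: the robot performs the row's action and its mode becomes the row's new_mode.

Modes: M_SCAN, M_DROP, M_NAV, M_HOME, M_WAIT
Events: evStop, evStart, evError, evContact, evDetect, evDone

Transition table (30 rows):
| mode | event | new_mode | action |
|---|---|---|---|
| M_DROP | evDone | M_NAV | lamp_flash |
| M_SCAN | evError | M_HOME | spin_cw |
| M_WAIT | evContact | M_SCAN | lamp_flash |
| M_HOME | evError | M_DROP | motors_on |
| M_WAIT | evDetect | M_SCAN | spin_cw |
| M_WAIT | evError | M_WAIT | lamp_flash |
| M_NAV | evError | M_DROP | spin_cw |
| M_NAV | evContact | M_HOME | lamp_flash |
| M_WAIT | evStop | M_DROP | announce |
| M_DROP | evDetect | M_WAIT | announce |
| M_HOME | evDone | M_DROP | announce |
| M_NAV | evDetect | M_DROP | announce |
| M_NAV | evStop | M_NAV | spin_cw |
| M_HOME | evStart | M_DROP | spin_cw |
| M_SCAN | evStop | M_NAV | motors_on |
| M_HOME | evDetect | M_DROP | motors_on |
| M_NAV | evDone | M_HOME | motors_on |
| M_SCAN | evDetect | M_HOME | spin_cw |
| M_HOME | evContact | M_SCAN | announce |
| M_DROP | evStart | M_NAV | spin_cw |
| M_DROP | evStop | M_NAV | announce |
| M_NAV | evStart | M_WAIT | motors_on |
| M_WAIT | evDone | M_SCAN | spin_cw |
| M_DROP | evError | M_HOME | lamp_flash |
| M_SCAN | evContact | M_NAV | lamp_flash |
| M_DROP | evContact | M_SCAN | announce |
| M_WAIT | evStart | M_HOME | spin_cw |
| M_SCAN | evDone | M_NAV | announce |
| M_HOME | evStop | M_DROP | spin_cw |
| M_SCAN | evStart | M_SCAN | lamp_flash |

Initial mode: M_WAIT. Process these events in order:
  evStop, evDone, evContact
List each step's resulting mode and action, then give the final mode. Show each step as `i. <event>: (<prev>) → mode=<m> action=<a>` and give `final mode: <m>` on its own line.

final mode: M_HOME

1. evStop: (M_WAIT) → mode=M_DROP action=announce
2. evDone: (M_DROP) → mode=M_NAV action=lamp_flash
3. evContact: (M_NAV) → mode=M_HOME action=lamp_flash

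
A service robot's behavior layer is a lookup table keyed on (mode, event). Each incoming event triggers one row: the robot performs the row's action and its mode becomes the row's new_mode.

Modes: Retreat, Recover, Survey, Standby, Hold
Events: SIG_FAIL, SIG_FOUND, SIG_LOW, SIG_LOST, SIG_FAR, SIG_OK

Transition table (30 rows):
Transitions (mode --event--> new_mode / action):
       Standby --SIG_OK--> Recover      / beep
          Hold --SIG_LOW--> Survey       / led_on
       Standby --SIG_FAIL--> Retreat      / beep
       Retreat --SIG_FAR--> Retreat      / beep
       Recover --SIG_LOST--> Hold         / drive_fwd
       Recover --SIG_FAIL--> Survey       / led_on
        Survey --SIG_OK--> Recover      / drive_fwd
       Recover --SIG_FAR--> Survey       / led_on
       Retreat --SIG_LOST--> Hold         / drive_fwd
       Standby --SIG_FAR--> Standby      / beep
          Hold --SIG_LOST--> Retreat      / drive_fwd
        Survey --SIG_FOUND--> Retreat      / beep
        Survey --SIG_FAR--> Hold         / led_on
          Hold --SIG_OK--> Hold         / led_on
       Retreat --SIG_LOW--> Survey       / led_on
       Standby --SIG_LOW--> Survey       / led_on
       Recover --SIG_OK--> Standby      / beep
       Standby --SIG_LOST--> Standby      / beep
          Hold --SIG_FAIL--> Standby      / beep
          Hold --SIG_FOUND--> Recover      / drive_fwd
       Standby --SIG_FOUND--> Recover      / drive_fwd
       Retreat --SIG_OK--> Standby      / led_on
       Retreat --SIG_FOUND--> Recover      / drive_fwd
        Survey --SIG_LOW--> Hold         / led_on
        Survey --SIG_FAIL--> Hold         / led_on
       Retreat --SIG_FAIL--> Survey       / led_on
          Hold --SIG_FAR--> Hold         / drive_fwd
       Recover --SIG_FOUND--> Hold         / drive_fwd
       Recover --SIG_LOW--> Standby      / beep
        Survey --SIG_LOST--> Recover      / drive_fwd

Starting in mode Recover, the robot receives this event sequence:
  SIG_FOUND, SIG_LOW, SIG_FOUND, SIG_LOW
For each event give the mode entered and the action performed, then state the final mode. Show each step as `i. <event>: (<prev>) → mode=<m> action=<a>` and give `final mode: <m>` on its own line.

final mode: Survey

1. SIG_FOUND: (Recover) → mode=Hold action=drive_fwd
2. SIG_LOW: (Hold) → mode=Survey action=led_on
3. SIG_FOUND: (Survey) → mode=Retreat action=beep
4. SIG_LOW: (Retreat) → mode=Survey action=led_on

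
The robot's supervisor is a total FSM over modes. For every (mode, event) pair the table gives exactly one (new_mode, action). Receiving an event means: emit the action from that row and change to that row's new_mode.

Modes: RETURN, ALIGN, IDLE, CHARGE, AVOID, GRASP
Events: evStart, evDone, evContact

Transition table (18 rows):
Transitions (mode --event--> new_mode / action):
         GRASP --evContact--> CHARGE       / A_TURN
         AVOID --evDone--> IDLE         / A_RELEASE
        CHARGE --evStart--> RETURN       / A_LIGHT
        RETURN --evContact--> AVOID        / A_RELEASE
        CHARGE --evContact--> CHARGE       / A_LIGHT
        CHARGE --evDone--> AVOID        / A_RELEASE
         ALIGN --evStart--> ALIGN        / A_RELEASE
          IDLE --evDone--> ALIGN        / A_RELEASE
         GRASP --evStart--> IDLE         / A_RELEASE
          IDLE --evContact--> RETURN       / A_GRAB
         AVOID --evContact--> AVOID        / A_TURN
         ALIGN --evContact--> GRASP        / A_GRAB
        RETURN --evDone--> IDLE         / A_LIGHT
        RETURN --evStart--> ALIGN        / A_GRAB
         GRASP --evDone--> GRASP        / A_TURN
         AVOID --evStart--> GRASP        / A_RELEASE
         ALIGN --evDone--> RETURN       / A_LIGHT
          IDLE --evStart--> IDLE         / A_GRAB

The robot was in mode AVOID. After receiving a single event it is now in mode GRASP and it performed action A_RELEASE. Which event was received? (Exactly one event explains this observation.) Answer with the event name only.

evStart

try evStart: (AVOID, evStart) → (GRASP, A_RELEASE)  ← matches
try evDone: (AVOID, evDone) → (IDLE, A_RELEASE)
try evContact: (AVOID, evContact) → (AVOID, A_TURN)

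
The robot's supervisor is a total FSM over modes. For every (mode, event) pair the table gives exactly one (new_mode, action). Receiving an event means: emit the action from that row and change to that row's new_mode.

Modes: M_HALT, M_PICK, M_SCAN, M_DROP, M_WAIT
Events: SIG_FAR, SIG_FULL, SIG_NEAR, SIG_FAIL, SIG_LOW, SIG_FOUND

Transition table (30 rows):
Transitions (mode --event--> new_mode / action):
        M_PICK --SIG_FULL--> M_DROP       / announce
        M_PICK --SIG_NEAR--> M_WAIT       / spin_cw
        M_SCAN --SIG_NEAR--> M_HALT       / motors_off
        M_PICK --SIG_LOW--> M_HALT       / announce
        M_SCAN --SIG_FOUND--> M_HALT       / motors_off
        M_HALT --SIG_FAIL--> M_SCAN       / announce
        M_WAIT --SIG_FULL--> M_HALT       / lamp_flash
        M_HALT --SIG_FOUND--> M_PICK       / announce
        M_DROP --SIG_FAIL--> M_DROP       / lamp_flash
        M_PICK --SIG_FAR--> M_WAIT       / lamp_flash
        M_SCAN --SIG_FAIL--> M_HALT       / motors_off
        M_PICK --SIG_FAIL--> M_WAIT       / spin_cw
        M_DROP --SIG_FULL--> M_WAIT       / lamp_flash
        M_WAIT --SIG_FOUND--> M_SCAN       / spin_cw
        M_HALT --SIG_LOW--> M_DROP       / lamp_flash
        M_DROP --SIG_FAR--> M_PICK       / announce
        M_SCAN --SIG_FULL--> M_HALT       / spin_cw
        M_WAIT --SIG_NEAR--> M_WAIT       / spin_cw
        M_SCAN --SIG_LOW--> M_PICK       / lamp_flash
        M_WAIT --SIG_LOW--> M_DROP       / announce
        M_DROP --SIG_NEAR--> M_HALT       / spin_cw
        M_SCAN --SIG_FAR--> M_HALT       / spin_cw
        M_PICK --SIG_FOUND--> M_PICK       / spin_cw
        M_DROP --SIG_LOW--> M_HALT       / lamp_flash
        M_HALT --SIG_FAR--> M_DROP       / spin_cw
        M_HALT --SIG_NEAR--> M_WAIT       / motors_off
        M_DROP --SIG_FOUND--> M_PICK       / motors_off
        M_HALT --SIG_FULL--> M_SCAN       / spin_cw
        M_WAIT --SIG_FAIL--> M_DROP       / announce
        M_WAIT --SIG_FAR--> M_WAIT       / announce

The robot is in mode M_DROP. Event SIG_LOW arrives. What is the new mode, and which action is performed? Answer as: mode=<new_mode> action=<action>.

mode=M_HALT action=lamp_flash

current mode = M_DROP; filter table to that mode:
  (M_DROP, SIG_FAIL) → (M_DROP, lamp_flash)
  (M_DROP, SIG_FULL) → (M_WAIT, lamp_flash)
  (M_DROP, SIG_FAR) → (M_PICK, announce)
  (M_DROP, SIG_NEAR) → (M_HALT, spin_cw)
  (M_DROP, SIG_LOW) → (M_HALT, lamp_flash)  ← event matches
  (M_DROP, SIG_FOUND) → (M_PICK, motors_off)
event = SIG_LOW selects (M_HALT, lamp_flash)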